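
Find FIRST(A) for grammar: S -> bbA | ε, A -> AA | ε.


Per alternative of A: FIRST(AA) = {ε}; FIRST(ε) = {ε}
FIRST(A) = {ε}


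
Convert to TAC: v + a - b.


Break into single-operator statements:
t1 = v + a
t2 = t1 - b


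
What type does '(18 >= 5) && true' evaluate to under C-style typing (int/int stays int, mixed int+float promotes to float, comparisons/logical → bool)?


Operand types: bool && bool
Rule: logical operators take bool operands and yield bool
Result type: bool


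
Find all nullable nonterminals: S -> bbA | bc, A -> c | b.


A nonterminal is nullable iff some alternative derives ε (directly, or every symbol in it is nullable)
Nullable: {}


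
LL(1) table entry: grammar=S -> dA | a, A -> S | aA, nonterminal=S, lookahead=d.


For [S, d]: 'd' ∈ FIRST(dA)
Entry: S -> dA


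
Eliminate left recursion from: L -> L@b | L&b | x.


Left-recursive alternatives: L@b, L&b; non-recursive: x
Introduce L': L -> xL', L' -> @bL' | &bL' | ε


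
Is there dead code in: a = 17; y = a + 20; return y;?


a is read by y's definition; y is returned
No dead code


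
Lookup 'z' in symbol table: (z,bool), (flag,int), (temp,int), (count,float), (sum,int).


Lookup 'z' → type bool


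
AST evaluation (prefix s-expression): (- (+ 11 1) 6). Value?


Evaluate inner: (+ 11 1) = 12
Evaluate root: (- 12 6) = 6
Result: 6


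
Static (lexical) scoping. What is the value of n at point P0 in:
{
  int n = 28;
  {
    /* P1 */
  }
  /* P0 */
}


n declared in the same block as P0
n = 28


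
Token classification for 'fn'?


Pattern: letter/underscore followed by alphanumerics, not a keyword
Type: IDENTIFIER


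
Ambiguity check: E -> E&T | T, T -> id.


precedence layered via separate nonterminal T: deterministic
Unambiguous


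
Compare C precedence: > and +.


'+' is additive (level 9); '>' is relational (level 7)
Higher level binds tighter
'+' has higher precedence than '>'


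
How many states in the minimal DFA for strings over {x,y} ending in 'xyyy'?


Track the longest suffix of input matching a prefix of 'xyyy': 5 classes (prefixes of length 0..4)
Minimal DFA: 5 states


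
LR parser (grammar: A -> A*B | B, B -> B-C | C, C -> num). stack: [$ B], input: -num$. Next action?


shift '-' to continue B -> B-C
Action: shift


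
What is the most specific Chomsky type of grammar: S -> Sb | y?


Left-linear: every RHS is a terminal or one nonterminal followed by a terminal
Classification: Type 3 (Regular)


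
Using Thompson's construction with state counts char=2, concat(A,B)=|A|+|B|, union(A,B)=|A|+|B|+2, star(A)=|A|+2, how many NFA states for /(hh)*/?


Syntax tree has 2 char leaf(s), 0 union(s), 1 star(s)
chars contribute 2×2 = 4; each union adds +2; each star adds +2
Total: 4 + 0 + 2 = 6 states


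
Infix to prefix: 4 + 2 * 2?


'*' binds tighter: tree is (+ 4 (* 2 2))
Prefix: + 4 * 2 2


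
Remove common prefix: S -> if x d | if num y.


Common prefix: 'if'
Factored: S -> if S', S' -> x d | num y


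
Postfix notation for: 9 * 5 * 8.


Left to right (same or higher precedence on left)
Postfix: 9 5 * 8 *


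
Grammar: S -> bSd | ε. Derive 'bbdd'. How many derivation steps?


Derivation: S => bSd => bbSdd => bbdd
Steps: 3


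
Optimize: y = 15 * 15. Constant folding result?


15 * 15 = 225 at compile time
Optimized: y = 225


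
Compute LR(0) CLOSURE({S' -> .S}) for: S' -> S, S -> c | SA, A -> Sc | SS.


Start: S' -> .S
For each item with dot before a nonterminal B, add B -> .γ for every B-production
Closure: [S' -> .S, S -> .c, S -> .SA]


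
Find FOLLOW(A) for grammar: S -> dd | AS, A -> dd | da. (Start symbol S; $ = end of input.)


$ ∈ FOLLOW(S). For each A -> αBβ: add FIRST(β)\{ε} to FOLLOW(B); if β nullable, add FOLLOW(A).
FOLLOW(A) = {d}


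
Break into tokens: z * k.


Scan left to right, longest-match per lexeme
Tokens: ID(z), OP(*), ID(k)


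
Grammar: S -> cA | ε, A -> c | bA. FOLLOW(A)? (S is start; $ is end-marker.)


$ ∈ FOLLOW(S). For each A -> αBβ: add FIRST(β)\{ε} to FOLLOW(B); if β nullable, add FOLLOW(A).
FOLLOW(A) = {$}


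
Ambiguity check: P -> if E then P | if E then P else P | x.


dangling else: 'if E then if E then x else x' parses two ways
Ambiguous


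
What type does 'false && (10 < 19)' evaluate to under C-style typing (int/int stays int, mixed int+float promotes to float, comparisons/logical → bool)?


Operand types: bool && bool
Rule: logical operators take bool operands and yield bool
Result type: bool


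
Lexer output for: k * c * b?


Scan left to right, longest-match per lexeme
Tokens: ID(k), OP(*), ID(c), OP(*), ID(b)


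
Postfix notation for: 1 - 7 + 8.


Left to right (same or higher precedence on left)
Postfix: 1 7 - 8 +


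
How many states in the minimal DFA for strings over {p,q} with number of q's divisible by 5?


Track (count of q) mod 5: states 0..4, accept at 0
Minimal DFA: 5 states


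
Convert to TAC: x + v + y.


Break into single-operator statements:
t1 = x + v
t2 = t1 + y


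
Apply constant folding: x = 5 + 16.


5 + 16 = 21 at compile time
Optimized: x = 21


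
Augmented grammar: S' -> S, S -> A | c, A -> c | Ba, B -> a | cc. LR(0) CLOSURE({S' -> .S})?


Start: S' -> .S
For each item with dot before a nonterminal B, add B -> .γ for every B-production
Closure: [S' -> .S, S -> .A, S -> .c, A -> .c, A -> .Ba, B -> .a, B -> .cc]


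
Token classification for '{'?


Pattern: delimiter/punctuation
Type: PUNCTUATION


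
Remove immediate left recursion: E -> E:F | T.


Left-recursive alternatives: E:F; non-recursive: T
Introduce E': E -> TE', E' -> :FE' | ε


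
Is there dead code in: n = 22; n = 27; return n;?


first assignment to n is overwritten before any read
Dead: 'n = 22'


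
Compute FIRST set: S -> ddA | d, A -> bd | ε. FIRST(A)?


Per alternative of A: FIRST(bd) = {b}; FIRST(ε) = {ε}
FIRST(A) = {b, ε}


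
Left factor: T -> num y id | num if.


Common prefix: 'num'
Factored: T -> num T', T' -> y id | if


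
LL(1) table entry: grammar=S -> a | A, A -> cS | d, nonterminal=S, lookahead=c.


For [S, c]: 'c' ∈ FIRST(A)
Entry: S -> A


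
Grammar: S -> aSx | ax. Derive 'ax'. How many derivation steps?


Derivation: S => ax
Steps: 1


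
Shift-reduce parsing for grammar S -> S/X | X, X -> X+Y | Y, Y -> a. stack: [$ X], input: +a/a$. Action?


shift '+' to continue X -> X+Y
Action: shift


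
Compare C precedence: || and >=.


'>=' is relational (level 7); '||' is logical OR (level 1)
Higher level binds tighter
'>=' has higher precedence than '||'


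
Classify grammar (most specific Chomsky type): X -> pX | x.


Right-linear: every RHS is a terminal or a terminal followed by one nonterminal
Classification: Type 3 (Regular)


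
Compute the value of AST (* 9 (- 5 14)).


Evaluate inner: (- 5 14) = -9
Evaluate root: (* 9 -9) = -81
Result: -81


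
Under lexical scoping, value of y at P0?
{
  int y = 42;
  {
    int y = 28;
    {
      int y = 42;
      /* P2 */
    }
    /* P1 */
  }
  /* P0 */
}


y declared in the same block as P0
y = 42


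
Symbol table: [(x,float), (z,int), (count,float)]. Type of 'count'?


Lookup 'count' → type float


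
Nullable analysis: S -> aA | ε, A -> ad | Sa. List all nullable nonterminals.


A nonterminal is nullable iff some alternative derives ε (directly, or every symbol in it is nullable)
Nullable: {S}


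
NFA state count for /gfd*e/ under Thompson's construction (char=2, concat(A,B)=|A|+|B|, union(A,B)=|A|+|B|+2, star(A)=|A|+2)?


Syntax tree has 4 char leaf(s), 0 union(s), 1 star(s)
chars contribute 4×2 = 8; each union adds +2; each star adds +2
Total: 8 + 0 + 2 = 10 states


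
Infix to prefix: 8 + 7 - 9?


left-to-right (same/higher precedence on left): tree is (- (+ 8 7) 9)
Prefix: - + 8 7 9


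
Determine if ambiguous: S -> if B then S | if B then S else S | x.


dangling else: 'if B then if B then x else x' parses two ways
Ambiguous


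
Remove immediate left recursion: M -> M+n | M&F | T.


Left-recursive alternatives: M+n, M&F; non-recursive: T
Introduce M': M -> TM', M' -> +nM' | &FM' | ε


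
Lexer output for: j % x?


Scan left to right, longest-match per lexeme
Tokens: ID(j), OP(%), ID(x)


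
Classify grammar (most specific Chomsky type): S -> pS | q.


Right-linear: every RHS is a terminal or a terminal followed by one nonterminal
Classification: Type 3 (Regular)


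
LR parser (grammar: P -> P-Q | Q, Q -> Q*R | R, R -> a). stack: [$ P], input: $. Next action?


start symbol P on stack, input exhausted
Action: accept


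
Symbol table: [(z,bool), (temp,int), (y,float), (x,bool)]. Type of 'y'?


Lookup 'y' → type float


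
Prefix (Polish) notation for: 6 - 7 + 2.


left-to-right (same/higher precedence on left): tree is (+ (- 6 7) 2)
Prefix: + - 6 7 2


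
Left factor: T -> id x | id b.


Common prefix: 'id'
Factored: T -> id T', T' -> x | b


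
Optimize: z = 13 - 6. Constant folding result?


13 - 6 = 7 at compile time
Optimized: z = 7


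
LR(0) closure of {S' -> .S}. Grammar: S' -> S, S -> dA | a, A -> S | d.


Start: S' -> .S
For each item with dot before a nonterminal B, add B -> .γ for every B-production
Closure: [S' -> .S, S -> .dA, S -> .a]


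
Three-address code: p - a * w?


Break into single-operator statements:
t1 = a * w
t2 = p - t1


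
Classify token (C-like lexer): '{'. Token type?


Pattern: delimiter/punctuation
Type: PUNCTUATION


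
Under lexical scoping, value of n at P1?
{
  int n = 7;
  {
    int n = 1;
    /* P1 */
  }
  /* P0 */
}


n declared in the same block as P1
n = 1


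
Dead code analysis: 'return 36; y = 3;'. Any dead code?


statement follows a return and is unreachable
Dead: 'y = 3'


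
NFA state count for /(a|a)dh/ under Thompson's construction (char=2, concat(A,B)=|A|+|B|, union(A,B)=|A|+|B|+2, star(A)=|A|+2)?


Syntax tree has 4 char leaf(s), 1 union(s), 0 star(s)
chars contribute 4×2 = 8; each union adds +2; each star adds +2
Total: 8 + 2 + 0 = 10 states


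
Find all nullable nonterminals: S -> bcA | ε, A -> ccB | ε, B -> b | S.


A nonterminal is nullable iff some alternative derives ε (directly, or every symbol in it is nullable)
Nullable: {A, B, S}


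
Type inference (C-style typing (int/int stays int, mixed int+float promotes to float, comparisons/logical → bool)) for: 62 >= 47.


Operand types: int >= int
Rule: comparison yields bool
Result type: bool


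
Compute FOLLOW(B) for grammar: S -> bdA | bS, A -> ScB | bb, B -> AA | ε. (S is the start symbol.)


$ ∈ FOLLOW(S). For each A -> αBβ: add FIRST(β)\{ε} to FOLLOW(B); if β nullable, add FOLLOW(A).
FOLLOW(B) = {$, b, c}


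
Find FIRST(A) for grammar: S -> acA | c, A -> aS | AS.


Per alternative of A: FIRST(aS) = {a}; FIRST(AS) = {a}
FIRST(A) = {a}


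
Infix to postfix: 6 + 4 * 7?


* has higher precedence, evaluate 4*7 first
Postfix: 6 4 7 * +


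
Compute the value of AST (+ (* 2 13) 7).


Evaluate inner: (* 2 13) = 26
Evaluate root: (+ 26 7) = 33
Result: 33


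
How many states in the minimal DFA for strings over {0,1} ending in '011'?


Track the longest suffix of input matching a prefix of '011': 4 classes (prefixes of length 0..3)
Minimal DFA: 4 states


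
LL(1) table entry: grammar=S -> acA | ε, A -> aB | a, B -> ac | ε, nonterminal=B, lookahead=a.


For [B, a]: 'a' ∈ FIRST(ac)
Entry: B -> ac


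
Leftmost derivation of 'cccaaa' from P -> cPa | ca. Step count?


Derivation: P => cPa => ccPaa => cccaaa
Steps: 3


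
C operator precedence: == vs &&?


'==' is equality (level 6); '&&' is logical AND (level 2)
Higher level binds tighter
'==' has higher precedence than '&&'


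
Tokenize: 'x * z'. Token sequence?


Scan left to right, longest-match per lexeme
Tokens: ID(x), OP(*), ID(z)


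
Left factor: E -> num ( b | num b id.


Common prefix: 'num'
Factored: E -> num E', E' -> ( b | b id


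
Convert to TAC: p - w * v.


Break into single-operator statements:
t1 = w * v
t2 = p - t1


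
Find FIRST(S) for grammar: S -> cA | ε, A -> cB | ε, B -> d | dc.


Per alternative of S: FIRST(cA) = {c}; FIRST(ε) = {ε}
FIRST(S) = {c, ε}


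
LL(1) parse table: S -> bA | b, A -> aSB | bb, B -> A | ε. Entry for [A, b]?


For [A, b]: 'b' ∈ FIRST(bb)
Entry: A -> bb


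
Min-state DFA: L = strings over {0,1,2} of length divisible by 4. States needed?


Track length mod 4: states 0..3, accept at 0
Minimal DFA: 4 states


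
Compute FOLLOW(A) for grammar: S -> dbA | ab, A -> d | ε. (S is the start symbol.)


$ ∈ FOLLOW(S). For each A -> αBβ: add FIRST(β)\{ε} to FOLLOW(B); if β nullable, add FOLLOW(A).
FOLLOW(A) = {$}


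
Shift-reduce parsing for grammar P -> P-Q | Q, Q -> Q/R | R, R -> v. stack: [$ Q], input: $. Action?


lookahead ∉ {/} so Q won't extend; reduce P -> Q
Action: reduce (P -> Q)


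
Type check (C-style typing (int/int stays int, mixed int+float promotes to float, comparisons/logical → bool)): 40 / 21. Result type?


Operand types: int / int
Rule: mixed int/float promotes to float; int/int stays int
Result type: int


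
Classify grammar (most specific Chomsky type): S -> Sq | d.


Left-linear: every RHS is a terminal or one nonterminal followed by a terminal
Classification: Type 3 (Regular)


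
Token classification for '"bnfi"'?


Pattern: double-quoted sequence
Type: STRING_LITERAL


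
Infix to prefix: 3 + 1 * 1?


'*' binds tighter: tree is (+ 3 (* 1 1))
Prefix: + 3 * 1 1


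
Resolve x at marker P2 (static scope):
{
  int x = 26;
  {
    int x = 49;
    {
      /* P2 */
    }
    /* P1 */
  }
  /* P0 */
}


P2's block does not declare x; resolves to the enclosing declaration at depth 1
x = 49


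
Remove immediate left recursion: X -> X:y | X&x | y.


Left-recursive alternatives: X:y, X&x; non-recursive: y
Introduce X': X -> yX', X' -> :yX' | &xX' | ε


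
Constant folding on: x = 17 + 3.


17 + 3 = 20 at compile time
Optimized: x = 20


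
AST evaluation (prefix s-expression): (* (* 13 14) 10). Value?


Evaluate inner: (* 13 14) = 182
Evaluate root: (* 182 10) = 1820
Result: 1820


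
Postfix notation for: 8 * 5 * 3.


Left to right (same or higher precedence on left)
Postfix: 8 5 * 3 *


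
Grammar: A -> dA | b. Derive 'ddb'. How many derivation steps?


Derivation: A => dA => ddA => ddb
Steps: 3


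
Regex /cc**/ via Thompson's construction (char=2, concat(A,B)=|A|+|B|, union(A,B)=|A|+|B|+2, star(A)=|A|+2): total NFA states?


Syntax tree has 2 char leaf(s), 0 union(s), 2 star(s)
chars contribute 2×2 = 4; each union adds +2; each star adds +2
Total: 4 + 0 + 4 = 8 states


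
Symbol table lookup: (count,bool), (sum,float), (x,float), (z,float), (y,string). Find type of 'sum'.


Lookup 'sum' → type float


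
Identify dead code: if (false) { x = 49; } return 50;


condition is constant false, so the whole block is unreachable
Dead: 'if (false) { x = 49; }'


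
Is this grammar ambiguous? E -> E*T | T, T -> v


precedence layered via separate nonterminal T: deterministic
Unambiguous


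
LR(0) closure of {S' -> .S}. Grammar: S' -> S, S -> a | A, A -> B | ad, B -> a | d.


Start: S' -> .S
For each item with dot before a nonterminal B, add B -> .γ for every B-production
Closure: [S' -> .S, S -> .a, S -> .A, A -> .B, A -> .ad, B -> .a, B -> .d]


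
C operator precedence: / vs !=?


'/' is multiplicative (level 10); '!=' is equality (level 6)
Higher level binds tighter
'/' has higher precedence than '!='


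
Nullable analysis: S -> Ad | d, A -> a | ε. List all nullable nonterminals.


A nonterminal is nullable iff some alternative derives ε (directly, or every symbol in it is nullable)
Nullable: {A}


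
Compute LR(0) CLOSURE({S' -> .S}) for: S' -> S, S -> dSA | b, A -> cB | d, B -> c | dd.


Start: S' -> .S
For each item with dot before a nonterminal B, add B -> .γ for every B-production
Closure: [S' -> .S, S -> .dSA, S -> .b]


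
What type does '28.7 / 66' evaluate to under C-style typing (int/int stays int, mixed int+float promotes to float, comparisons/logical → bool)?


Operand types: float / int
Rule: mixed int/float promotes to float; int/int stays int
Result type: float


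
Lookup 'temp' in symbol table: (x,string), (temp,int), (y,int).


Lookup 'temp' → type int


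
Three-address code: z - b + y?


Break into single-operator statements:
t1 = z - b
t2 = t1 + y


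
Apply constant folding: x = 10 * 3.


10 * 3 = 30 at compile time
Optimized: x = 30


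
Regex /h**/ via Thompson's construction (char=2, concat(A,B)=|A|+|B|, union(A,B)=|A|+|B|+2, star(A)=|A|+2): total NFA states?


Syntax tree has 1 char leaf(s), 0 union(s), 2 star(s)
chars contribute 1×2 = 2; each union adds +2; each star adds +2
Total: 2 + 0 + 4 = 6 states


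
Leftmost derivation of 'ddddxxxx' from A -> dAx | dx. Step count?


Derivation: A => dAx => ddAxx => dddAxxx => ddddxxxx
Steps: 4


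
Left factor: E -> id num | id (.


Common prefix: 'id'
Factored: E -> id E', E' -> num | (


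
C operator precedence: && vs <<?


'<<' is shift (level 8); '&&' is logical AND (level 2)
Higher level binds tighter
'<<' has higher precedence than '&&'


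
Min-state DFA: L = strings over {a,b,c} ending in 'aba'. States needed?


Track the longest suffix of input matching a prefix of 'aba': 4 classes (prefixes of length 0..3)
Minimal DFA: 4 states


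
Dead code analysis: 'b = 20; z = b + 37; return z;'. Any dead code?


b is read by z's definition; z is returned
No dead code


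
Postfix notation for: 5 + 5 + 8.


Left to right (same or higher precedence on left)
Postfix: 5 5 + 8 +


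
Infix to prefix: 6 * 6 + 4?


left-to-right (same/higher precedence on left): tree is (+ (* 6 6) 4)
Prefix: + * 6 6 4


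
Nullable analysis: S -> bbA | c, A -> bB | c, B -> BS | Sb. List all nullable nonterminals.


A nonterminal is nullable iff some alternative derives ε (directly, or every symbol in it is nullable)
Nullable: {}


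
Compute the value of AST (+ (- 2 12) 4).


Evaluate inner: (- 2 12) = -10
Evaluate root: (+ -10 4) = -6
Result: -6


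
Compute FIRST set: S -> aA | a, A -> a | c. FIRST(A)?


Per alternative of A: FIRST(a) = {a}; FIRST(c) = {c}
FIRST(A) = {a, c}


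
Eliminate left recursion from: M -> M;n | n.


Left-recursive alternatives: M;n; non-recursive: n
Introduce M': M -> nM', M' -> ;nM' | ε


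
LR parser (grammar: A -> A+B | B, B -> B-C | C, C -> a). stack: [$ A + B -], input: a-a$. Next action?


no handle; shift 'a'
Action: shift


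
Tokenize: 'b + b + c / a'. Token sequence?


Scan left to right, longest-match per lexeme
Tokens: ID(b), OP(+), ID(b), OP(+), ID(c), OP(/), ID(a)


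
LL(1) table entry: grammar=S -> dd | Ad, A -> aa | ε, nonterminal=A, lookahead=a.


For [A, a]: 'a' ∈ FIRST(aa)
Entry: A -> aa


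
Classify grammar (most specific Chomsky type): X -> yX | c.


Right-linear: every RHS is a terminal or a terminal followed by one nonterminal
Classification: Type 3 (Regular)


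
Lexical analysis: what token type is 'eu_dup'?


Pattern: letter/underscore followed by alphanumerics, not a keyword
Type: IDENTIFIER


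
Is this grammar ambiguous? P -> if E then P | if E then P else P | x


dangling else: 'if E then if E then x else x' parses two ways
Ambiguous


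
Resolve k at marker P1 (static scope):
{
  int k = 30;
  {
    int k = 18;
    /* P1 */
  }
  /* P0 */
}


k declared in the same block as P1
k = 18


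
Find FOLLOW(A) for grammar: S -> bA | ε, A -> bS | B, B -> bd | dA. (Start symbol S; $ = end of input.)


$ ∈ FOLLOW(S). For each A -> αBβ: add FIRST(β)\{ε} to FOLLOW(B); if β nullable, add FOLLOW(A).
FOLLOW(A) = {$}


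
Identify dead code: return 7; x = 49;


statement follows a return and is unreachable
Dead: 'x = 49'


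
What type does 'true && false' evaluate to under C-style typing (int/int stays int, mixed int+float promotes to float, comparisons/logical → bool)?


Operand types: bool && bool
Rule: logical operators take bool operands and yield bool
Result type: bool


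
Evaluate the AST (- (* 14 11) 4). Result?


Evaluate inner: (* 14 11) = 154
Evaluate root: (- 154 4) = 150
Result: 150


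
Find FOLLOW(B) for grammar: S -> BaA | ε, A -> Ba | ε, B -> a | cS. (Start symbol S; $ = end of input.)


$ ∈ FOLLOW(S). For each A -> αBβ: add FIRST(β)\{ε} to FOLLOW(B); if β nullable, add FOLLOW(A).
FOLLOW(B) = {a}


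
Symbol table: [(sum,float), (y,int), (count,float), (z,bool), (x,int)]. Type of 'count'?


Lookup 'count' → type float


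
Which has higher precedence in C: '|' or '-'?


'-' is additive (level 9); '|' is bitwise OR (level 3)
Higher level binds tighter
'-' has higher precedence than '|'


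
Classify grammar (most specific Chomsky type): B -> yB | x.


Right-linear: every RHS is a terminal or a terminal followed by one nonterminal
Classification: Type 3 (Regular)


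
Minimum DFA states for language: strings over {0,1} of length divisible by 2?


Track length mod 2: states 0..1, accept at 0
Minimal DFA: 2 states


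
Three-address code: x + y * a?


Break into single-operator statements:
t1 = y * a
t2 = x + t1


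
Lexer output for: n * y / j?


Scan left to right, longest-match per lexeme
Tokens: ID(n), OP(*), ID(y), OP(/), ID(j)


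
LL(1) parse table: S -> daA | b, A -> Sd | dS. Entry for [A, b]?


For [A, b]: 'b' ∈ FIRST(Sd)
Entry: A -> Sd


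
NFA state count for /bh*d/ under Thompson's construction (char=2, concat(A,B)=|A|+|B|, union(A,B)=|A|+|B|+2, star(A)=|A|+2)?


Syntax tree has 3 char leaf(s), 0 union(s), 1 star(s)
chars contribute 3×2 = 6; each union adds +2; each star adds +2
Total: 6 + 0 + 2 = 8 states


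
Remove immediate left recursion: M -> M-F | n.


Left-recursive alternatives: M-F; non-recursive: n
Introduce M': M -> nM', M' -> -FM' | ε


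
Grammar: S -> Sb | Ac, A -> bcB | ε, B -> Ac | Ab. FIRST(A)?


Per alternative of A: FIRST(bcB) = {b}; FIRST(ε) = {ε}
FIRST(A) = {b, ε}


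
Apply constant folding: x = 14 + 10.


14 + 10 = 24 at compile time
Optimized: x = 24


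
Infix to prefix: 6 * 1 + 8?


left-to-right (same/higher precedence on left): tree is (+ (* 6 1) 8)
Prefix: + * 6 1 8


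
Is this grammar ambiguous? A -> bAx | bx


balanced b^n…x^n: each string has a unique parse
Unambiguous


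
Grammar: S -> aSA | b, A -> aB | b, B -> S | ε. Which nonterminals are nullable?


A nonterminal is nullable iff some alternative derives ε (directly, or every symbol in it is nullable)
Nullable: {B}


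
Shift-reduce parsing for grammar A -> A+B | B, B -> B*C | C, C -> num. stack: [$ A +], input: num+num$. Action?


no handle ('A+' is not any RHS); shift 'num'
Action: shift


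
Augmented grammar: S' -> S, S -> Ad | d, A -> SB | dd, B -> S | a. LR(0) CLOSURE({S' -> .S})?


Start: S' -> .S
For each item with dot before a nonterminal B, add B -> .γ for every B-production
Closure: [S' -> .S, S -> .Ad, S -> .d, A -> .SB, A -> .dd]


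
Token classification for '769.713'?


Pattern: digits with a decimal point
Type: FLOAT_LITERAL


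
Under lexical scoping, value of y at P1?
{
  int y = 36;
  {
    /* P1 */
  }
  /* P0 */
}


P1's block does not declare y; resolves to the enclosing declaration at depth 0
y = 36


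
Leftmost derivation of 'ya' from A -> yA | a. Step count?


Derivation: A => yA => ya
Steps: 2


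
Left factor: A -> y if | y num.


Common prefix: 'y'
Factored: A -> y A', A' -> if | num


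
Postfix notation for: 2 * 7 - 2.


Left to right (same or higher precedence on left)
Postfix: 2 7 * 2 -


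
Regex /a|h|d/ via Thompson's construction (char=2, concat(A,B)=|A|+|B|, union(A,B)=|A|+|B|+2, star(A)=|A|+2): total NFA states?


Syntax tree has 3 char leaf(s), 2 union(s), 0 star(s)
chars contribute 3×2 = 6; each union adds +2; each star adds +2
Total: 6 + 4 + 0 = 10 states


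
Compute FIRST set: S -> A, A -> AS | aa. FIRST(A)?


Per alternative of A: FIRST(AS) = {a}; FIRST(aa) = {a}
FIRST(A) = {a}


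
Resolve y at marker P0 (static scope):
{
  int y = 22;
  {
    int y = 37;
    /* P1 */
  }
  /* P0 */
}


y declared in the same block as P0
y = 22


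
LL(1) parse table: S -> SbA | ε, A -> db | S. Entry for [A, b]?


For [A, b]: 'b' ∈ FIRST(S)
Entry: A -> S


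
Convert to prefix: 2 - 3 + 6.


left-to-right (same/higher precedence on left): tree is (+ (- 2 3) 6)
Prefix: + - 2 3 6


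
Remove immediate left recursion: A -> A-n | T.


Left-recursive alternatives: A-n; non-recursive: T
Introduce A': A -> TA', A' -> -nA' | ε


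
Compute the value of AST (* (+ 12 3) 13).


Evaluate inner: (+ 12 3) = 15
Evaluate root: (* 15 13) = 195
Result: 195


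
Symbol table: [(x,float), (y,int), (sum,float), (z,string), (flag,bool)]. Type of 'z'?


Lookup 'z' → type string


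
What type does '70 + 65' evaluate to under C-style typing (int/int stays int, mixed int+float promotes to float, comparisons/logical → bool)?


Operand types: int + int
Rule: mixed int/float promotes to float; int/int stays int
Result type: int


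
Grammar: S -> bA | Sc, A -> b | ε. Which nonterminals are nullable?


A nonterminal is nullable iff some alternative derives ε (directly, or every symbol in it is nullable)
Nullable: {A}


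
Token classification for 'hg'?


Pattern: letter/underscore followed by alphanumerics, not a keyword
Type: IDENTIFIER


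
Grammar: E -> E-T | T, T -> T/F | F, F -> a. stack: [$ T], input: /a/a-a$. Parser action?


shift '/' to continue T -> T/F
Action: shift


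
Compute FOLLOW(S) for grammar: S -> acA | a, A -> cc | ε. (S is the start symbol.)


$ ∈ FOLLOW(S). For each A -> αBβ: add FIRST(β)\{ε} to FOLLOW(B); if β nullable, add FOLLOW(A).
FOLLOW(S) = {$}


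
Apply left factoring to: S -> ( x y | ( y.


Common prefix: '('
Factored: S -> ( S', S' -> x y | y


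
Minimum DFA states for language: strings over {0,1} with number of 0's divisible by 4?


Track (count of 0) mod 4: states 0..3, accept at 0
Minimal DFA: 4 states


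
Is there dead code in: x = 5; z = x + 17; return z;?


x is read by z's definition; z is returned
No dead code


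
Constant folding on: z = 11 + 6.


11 + 6 = 17 at compile time
Optimized: z = 17


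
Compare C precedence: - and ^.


'-' is additive (level 9); '^' is bitwise XOR (level 4)
Higher level binds tighter
'-' has higher precedence than '^'


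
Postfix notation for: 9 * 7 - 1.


Left to right (same or higher precedence on left)
Postfix: 9 7 * 1 -


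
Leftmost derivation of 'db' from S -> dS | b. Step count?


Derivation: S => dS => db
Steps: 2


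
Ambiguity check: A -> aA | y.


right-linear, alternatives start with distinct terminals 'a' vs 'y': unique leftmost derivation
Unambiguous


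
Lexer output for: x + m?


Scan left to right, longest-match per lexeme
Tokens: ID(x), OP(+), ID(m)


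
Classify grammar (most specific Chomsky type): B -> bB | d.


Right-linear: every RHS is a terminal or a terminal followed by one nonterminal
Classification: Type 3 (Regular)


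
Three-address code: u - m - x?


Break into single-operator statements:
t1 = u - m
t2 = t1 - x


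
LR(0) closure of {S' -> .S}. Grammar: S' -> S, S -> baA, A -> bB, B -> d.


Start: S' -> .S
For each item with dot before a nonterminal B, add B -> .γ for every B-production
Closure: [S' -> .S, S -> .baA]


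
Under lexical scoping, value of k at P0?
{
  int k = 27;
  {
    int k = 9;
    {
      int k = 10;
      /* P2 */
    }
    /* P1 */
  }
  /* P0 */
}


k declared in the same block as P0
k = 27


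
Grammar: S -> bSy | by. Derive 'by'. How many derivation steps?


Derivation: S => by
Steps: 1


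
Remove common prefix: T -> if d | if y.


Common prefix: 'if'
Factored: T -> if T', T' -> d | y


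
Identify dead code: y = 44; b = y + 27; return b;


y is read by b's definition; b is returned
No dead code


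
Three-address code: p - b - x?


Break into single-operator statements:
t1 = p - b
t2 = t1 - x


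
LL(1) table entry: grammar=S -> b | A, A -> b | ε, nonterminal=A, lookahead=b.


For [A, b]: 'b' ∈ FIRST(b)
Entry: A -> b


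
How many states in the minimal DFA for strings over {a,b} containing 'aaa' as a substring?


KMP-style automaton: 3 progress states + 1 absorbing accept = 4
Minimal DFA: 4 states


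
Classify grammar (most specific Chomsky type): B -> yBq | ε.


Single nonterminal LHS, but y^n q^n is not regular
Classification: Type 2 (Context-Free)


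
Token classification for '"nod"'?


Pattern: double-quoted sequence
Type: STRING_LITERAL


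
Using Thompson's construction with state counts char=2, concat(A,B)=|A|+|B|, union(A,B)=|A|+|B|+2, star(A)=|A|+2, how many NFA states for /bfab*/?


Syntax tree has 4 char leaf(s), 0 union(s), 1 star(s)
chars contribute 4×2 = 8; each union adds +2; each star adds +2
Total: 8 + 0 + 2 = 10 states


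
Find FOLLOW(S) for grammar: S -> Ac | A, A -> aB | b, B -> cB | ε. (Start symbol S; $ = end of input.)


$ ∈ FOLLOW(S). For each A -> αBβ: add FIRST(β)\{ε} to FOLLOW(B); if β nullable, add FOLLOW(A).
FOLLOW(S) = {$}


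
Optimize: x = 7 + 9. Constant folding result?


7 + 9 = 16 at compile time
Optimized: x = 16


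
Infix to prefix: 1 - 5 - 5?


left-to-right (same/higher precedence on left): tree is (- (- 1 5) 5)
Prefix: - - 1 5 5


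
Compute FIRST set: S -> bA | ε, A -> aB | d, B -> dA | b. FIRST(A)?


Per alternative of A: FIRST(aB) = {a}; FIRST(d) = {d}
FIRST(A) = {a, d}


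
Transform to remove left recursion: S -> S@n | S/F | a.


Left-recursive alternatives: S@n, S/F; non-recursive: a
Introduce S': S -> aS', S' -> @nS' | /FS' | ε


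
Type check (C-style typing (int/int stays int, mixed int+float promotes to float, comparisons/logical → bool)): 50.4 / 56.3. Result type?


Operand types: float / float
Rule: mixed int/float promotes to float; int/int stays int
Result type: float


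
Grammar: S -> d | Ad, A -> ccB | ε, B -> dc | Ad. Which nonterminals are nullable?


A nonterminal is nullable iff some alternative derives ε (directly, or every symbol in it is nullable)
Nullable: {A}


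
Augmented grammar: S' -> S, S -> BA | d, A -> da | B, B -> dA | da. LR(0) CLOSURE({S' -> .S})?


Start: S' -> .S
For each item with dot before a nonterminal B, add B -> .γ for every B-production
Closure: [S' -> .S, S -> .BA, S -> .d, B -> .dA, B -> .da]


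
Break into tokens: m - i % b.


Scan left to right, longest-match per lexeme
Tokens: ID(m), OP(-), ID(i), OP(%), ID(b)


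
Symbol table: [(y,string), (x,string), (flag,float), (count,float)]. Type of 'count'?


Lookup 'count' → type float


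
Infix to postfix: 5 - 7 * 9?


* has higher precedence, evaluate 7*9 first
Postfix: 5 7 9 * -


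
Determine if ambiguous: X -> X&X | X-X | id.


'id&id-id' has two parse trees (no precedence encoded between & and -)
Ambiguous


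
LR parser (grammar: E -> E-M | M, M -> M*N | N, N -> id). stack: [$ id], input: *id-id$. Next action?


'id' on top is the handle for N -> id
Action: reduce (N -> id)


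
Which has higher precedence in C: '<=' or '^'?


'<=' is relational (level 7); '^' is bitwise XOR (level 4)
Higher level binds tighter
'<=' has higher precedence than '^'


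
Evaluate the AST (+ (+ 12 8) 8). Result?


Evaluate inner: (+ 12 8) = 20
Evaluate root: (+ 20 8) = 28
Result: 28


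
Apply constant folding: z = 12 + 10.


12 + 10 = 22 at compile time
Optimized: z = 22


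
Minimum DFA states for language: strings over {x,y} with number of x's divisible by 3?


Track (count of x) mod 3: states 0..2, accept at 0
Minimal DFA: 3 states


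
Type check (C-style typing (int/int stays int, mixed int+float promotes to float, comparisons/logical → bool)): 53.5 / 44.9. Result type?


Operand types: float / float
Rule: mixed int/float promotes to float; int/int stays int
Result type: float


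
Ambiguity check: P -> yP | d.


right-linear, alternatives start with distinct terminals 'y' vs 'd': unique leftmost derivation
Unambiguous


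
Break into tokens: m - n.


Scan left to right, longest-match per lexeme
Tokens: ID(m), OP(-), ID(n)


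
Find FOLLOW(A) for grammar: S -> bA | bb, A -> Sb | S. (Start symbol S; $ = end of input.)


$ ∈ FOLLOW(S). For each A -> αBβ: add FIRST(β)\{ε} to FOLLOW(B); if β nullable, add FOLLOW(A).
FOLLOW(A) = {$, b}


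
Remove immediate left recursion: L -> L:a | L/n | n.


Left-recursive alternatives: L:a, L/n; non-recursive: n
Introduce L': L -> nL', L' -> :aL' | /nL' | ε


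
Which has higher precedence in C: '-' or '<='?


'-' is additive (level 9); '<=' is relational (level 7)
Higher level binds tighter
'-' has higher precedence than '<='


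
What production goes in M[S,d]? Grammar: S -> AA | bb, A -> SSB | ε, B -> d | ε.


For [S, d]: 'd' ∈ FIRST(AA)
Entry: S -> AA


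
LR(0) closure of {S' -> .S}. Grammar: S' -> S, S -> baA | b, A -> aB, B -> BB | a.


Start: S' -> .S
For each item with dot before a nonterminal B, add B -> .γ for every B-production
Closure: [S' -> .S, S -> .baA, S -> .b]


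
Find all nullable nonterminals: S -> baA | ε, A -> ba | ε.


A nonterminal is nullable iff some alternative derives ε (directly, or every symbol in it is nullable)
Nullable: {A, S}


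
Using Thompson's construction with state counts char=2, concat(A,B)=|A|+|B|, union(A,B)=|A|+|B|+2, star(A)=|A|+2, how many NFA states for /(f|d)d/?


Syntax tree has 3 char leaf(s), 1 union(s), 0 star(s)
chars contribute 3×2 = 6; each union adds +2; each star adds +2
Total: 6 + 2 + 0 = 8 states


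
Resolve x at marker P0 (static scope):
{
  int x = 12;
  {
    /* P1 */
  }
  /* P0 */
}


x declared in the same block as P0
x = 12


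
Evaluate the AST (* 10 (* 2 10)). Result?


Evaluate inner: (* 2 10) = 20
Evaluate root: (* 10 20) = 200
Result: 200


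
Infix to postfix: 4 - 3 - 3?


Left to right (same or higher precedence on left)
Postfix: 4 3 - 3 -


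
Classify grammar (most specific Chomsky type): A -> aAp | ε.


Single nonterminal LHS, but a^n p^n is not regular
Classification: Type 2 (Context-Free)


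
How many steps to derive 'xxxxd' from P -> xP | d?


Derivation: P => xP => xxP => xxxP => xxxxP => xxxxd
Steps: 5


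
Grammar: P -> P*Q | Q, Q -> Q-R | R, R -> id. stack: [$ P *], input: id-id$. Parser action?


no handle ('P*' is not any RHS); shift 'id'
Action: shift


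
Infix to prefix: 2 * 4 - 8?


left-to-right (same/higher precedence on left): tree is (- (* 2 4) 8)
Prefix: - * 2 4 8


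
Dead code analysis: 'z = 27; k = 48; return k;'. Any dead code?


z is assigned but never read
Dead: 'z = 27'


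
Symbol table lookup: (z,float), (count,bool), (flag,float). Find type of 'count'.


Lookup 'count' → type bool


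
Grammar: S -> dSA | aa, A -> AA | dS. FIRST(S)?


Per alternative of S: FIRST(dSA) = {d}; FIRST(aa) = {a}
FIRST(S) = {a, d}


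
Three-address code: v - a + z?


Break into single-operator statements:
t1 = v - a
t2 = t1 + z


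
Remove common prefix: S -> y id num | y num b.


Common prefix: 'y'
Factored: S -> y S', S' -> id num | num b


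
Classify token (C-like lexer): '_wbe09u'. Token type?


Pattern: letter/underscore followed by alphanumerics, not a keyword
Type: IDENTIFIER


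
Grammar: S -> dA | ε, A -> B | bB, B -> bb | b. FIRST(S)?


Per alternative of S: FIRST(dA) = {d}; FIRST(ε) = {ε}
FIRST(S) = {d, ε}


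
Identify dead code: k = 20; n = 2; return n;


k is assigned but never read
Dead: 'k = 20'


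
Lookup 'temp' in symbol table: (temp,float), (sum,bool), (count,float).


Lookup 'temp' → type float


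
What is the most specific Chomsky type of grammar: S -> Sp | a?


Left-linear: every RHS is a terminal or one nonterminal followed by a terminal
Classification: Type 3 (Regular)


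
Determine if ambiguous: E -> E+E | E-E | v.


'v+v-v' has two parse trees (no precedence encoded between + and -)
Ambiguous


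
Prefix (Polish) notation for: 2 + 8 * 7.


'*' binds tighter: tree is (+ 2 (* 8 7))
Prefix: + 2 * 8 7


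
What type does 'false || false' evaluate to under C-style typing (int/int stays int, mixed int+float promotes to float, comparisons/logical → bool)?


Operand types: bool || bool
Rule: logical operators take bool operands and yield bool
Result type: bool


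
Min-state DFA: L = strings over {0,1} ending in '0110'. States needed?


Track the longest suffix of input matching a prefix of '0110': 5 classes (prefixes of length 0..4)
Minimal DFA: 5 states


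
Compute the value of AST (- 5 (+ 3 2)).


Evaluate inner: (+ 3 2) = 5
Evaluate root: (- 5 5) = 0
Result: 0


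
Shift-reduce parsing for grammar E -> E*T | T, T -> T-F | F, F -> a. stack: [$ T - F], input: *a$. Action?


handle 'T-F' on top
Action: reduce (T -> T-F)


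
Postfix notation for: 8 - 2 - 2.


Left to right (same or higher precedence on left)
Postfix: 8 2 - 2 -


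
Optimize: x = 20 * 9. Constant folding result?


20 * 9 = 180 at compile time
Optimized: x = 180


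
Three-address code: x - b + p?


Break into single-operator statements:
t1 = x - b
t2 = t1 + p


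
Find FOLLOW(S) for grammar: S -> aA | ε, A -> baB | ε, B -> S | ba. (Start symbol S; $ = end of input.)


$ ∈ FOLLOW(S). For each A -> αBβ: add FIRST(β)\{ε} to FOLLOW(B); if β nullable, add FOLLOW(A).
FOLLOW(S) = {$}


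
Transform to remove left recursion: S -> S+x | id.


Left-recursive alternatives: S+x; non-recursive: id
Introduce S': S -> idS', S' -> +xS' | ε


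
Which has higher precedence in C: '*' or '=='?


'*' is multiplicative (level 10); '==' is equality (level 6)
Higher level binds tighter
'*' has higher precedence than '=='


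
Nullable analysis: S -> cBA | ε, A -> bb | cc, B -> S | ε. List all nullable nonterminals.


A nonterminal is nullable iff some alternative derives ε (directly, or every symbol in it is nullable)
Nullable: {B, S}


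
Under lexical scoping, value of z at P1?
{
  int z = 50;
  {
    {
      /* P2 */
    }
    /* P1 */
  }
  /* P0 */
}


P1's block does not declare z; resolves to the enclosing declaration at depth 0
z = 50


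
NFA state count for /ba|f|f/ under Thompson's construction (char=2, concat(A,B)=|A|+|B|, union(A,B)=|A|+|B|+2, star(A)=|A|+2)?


Syntax tree has 4 char leaf(s), 2 union(s), 0 star(s)
chars contribute 4×2 = 8; each union adds +2; each star adds +2
Total: 8 + 4 + 0 = 12 states


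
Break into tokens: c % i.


Scan left to right, longest-match per lexeme
Tokens: ID(c), OP(%), ID(i)


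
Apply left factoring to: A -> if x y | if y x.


Common prefix: 'if'
Factored: A -> if A', A' -> x y | y x
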